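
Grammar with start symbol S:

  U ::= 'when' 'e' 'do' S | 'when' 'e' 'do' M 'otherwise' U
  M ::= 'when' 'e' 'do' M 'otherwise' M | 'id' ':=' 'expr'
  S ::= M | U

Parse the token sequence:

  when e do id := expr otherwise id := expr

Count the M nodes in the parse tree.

3

[S [M when e do [M id := expr] otherwise [M id := expr]]]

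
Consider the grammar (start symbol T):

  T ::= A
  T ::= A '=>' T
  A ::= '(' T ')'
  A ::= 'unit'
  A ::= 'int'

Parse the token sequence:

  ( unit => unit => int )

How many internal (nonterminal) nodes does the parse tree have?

[T [A ( [T [A unit] => [T [A unit] => [T [A int]]]] )]]

8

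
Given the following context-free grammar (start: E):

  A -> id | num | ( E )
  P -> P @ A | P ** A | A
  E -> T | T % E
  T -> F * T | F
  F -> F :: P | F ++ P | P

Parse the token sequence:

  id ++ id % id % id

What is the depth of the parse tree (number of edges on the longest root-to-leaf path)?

[E [T [F [F [P [A id]]] ++ [P [A id]]]] % [E [T [F [P [A id]]]] % [E [T [F [P [A id]]]]]]]

7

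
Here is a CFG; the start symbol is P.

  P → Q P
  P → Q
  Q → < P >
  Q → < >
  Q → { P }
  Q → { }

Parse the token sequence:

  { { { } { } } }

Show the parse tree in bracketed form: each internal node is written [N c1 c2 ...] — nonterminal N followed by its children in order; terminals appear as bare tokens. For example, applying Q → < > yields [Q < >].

P
Q
{ P }
{ Q }
{ { P } }
{ { Q P } }
{ { { } P } }
{ { { } Q } }
{ { { } { } } }

[P [Q { [P [Q { [P [Q { }] [P [Q { }]]] }]] }]]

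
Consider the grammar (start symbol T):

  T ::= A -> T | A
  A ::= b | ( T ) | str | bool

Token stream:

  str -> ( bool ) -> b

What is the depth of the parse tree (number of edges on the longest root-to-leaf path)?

[T [A str] -> [T [A ( [T [A bool]] )] -> [T [A b]]]]

5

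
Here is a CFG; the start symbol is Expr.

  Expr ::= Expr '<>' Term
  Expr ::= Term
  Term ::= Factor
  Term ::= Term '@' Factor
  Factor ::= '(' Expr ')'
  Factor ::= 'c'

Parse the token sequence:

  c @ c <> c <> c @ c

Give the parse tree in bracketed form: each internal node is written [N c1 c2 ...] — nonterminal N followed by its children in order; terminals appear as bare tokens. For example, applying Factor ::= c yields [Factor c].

[Expr [Expr [Expr [Term [Term [Factor c]] @ [Factor c]]] <> [Term [Factor c]]] <> [Term [Term [Factor c]] @ [Factor c]]]

Expr
Expr <> Term
Expr <> Term <> Term
Term <> Term <> Term
Term @ Factor <> Term <> Term
Factor @ Factor <> Term <> Term
c @ Factor <> Term <> Term
c @ c <> Term <> Term
c @ c <> Factor <> Term
c @ c <> c <> Term
c @ c <> c <> Term @ Factor
c @ c <> c <> Factor @ Factor
c @ c <> c <> c @ Factor
c @ c <> c <> c @ c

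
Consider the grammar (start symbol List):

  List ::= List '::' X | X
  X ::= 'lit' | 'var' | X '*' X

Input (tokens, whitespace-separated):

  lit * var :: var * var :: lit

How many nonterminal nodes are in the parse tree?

[List [List [List [X [X lit] * [X var]]] :: [X [X var] * [X var]]] :: [X lit]]

10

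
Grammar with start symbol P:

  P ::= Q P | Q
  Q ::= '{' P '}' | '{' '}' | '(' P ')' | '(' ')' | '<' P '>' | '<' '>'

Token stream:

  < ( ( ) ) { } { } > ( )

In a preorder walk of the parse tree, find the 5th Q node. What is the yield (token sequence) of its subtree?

[P [Q < [P [Q ( [P [Q ( )]] )] [P [Q { }] [P [Q { }]]]] >] [P [Q ( )]]]

{ }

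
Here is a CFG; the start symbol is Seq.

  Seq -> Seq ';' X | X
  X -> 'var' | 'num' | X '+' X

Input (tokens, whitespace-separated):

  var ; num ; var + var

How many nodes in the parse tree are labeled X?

[Seq [Seq [Seq [X var]] ; [X num]] ; [X [X var] + [X var]]]

5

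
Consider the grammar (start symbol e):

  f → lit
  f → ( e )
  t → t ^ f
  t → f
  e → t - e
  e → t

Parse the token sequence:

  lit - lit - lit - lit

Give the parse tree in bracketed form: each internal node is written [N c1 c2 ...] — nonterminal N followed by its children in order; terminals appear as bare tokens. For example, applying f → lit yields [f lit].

e
t - e
f - e
lit - e
lit - t - e
lit - f - e
lit - lit - e
lit - lit - t - e
lit - lit - f - e
lit - lit - lit - e
lit - lit - lit - t
lit - lit - lit - f
lit - lit - lit - lit

[e [t [f lit]] - [e [t [f lit]] - [e [t [f lit]] - [e [t [f lit]]]]]]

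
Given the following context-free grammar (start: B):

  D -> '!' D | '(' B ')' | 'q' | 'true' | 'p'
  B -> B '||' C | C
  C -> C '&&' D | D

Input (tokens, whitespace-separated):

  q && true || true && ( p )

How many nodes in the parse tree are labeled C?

[B [B [C [C [D q]] && [D true]]] || [C [C [D true]] && [D ( [B [C [D p]]] )]]]

5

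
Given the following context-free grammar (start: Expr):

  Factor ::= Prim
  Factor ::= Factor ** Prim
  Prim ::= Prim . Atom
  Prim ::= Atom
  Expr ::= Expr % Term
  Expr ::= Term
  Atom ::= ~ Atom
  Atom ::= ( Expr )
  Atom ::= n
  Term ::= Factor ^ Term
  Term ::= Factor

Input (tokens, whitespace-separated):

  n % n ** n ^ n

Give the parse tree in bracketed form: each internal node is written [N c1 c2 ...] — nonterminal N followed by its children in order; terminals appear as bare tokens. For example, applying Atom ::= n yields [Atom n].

Expr
Expr % Term
Term % Term
Factor % Term
Prim % Term
Atom % Term
n % Term
n % Factor ^ Term
n % Factor ** Prim ^ Term
n % Prim ** Prim ^ Term
n % Atom ** Prim ^ Term
n % n ** Prim ^ Term
n % n ** Atom ^ Term
n % n ** n ^ Term
n % n ** n ^ Factor
n % n ** n ^ Prim
n % n ** n ^ Atom
n % n ** n ^ n

[Expr [Expr [Term [Factor [Prim [Atom n]]]]] % [Term [Factor [Factor [Prim [Atom n]]] ** [Prim [Atom n]]] ^ [Term [Factor [Prim [Atom n]]]]]]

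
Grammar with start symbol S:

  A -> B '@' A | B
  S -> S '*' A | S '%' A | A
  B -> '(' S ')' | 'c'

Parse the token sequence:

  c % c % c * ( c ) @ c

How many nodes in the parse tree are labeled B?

6

[S [S [S [S [A [B c]]] % [A [B c]]] % [A [B c]]] * [A [B ( [S [A [B c]]] )] @ [A [B c]]]]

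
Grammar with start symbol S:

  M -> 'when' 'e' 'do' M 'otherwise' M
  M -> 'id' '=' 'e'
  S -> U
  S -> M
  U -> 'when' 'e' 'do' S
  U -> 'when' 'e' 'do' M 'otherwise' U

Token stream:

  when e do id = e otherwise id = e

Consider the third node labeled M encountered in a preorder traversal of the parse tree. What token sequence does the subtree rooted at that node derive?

id = e

[S [M when e do [M id = e] otherwise [M id = e]]]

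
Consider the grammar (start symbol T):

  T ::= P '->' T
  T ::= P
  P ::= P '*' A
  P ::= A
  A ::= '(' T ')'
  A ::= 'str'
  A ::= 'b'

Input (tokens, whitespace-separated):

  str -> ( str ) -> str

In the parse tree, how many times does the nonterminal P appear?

[T [P [A str]] -> [T [P [A ( [T [P [A str]]] )]] -> [T [P [A str]]]]]

4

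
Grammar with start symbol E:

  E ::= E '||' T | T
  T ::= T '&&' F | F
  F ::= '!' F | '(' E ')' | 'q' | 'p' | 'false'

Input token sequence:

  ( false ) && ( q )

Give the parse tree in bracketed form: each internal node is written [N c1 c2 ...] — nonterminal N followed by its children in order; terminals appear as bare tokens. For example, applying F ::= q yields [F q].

[E [T [T [F ( [E [T [F false]]] )]] && [F ( [E [T [F q]]] )]]]

E
T
T && F
F && F
( E ) && F
( T ) && F
( F ) && F
( false ) && F
( false ) && ( E )
( false ) && ( T )
( false ) && ( F )
( false ) && ( q )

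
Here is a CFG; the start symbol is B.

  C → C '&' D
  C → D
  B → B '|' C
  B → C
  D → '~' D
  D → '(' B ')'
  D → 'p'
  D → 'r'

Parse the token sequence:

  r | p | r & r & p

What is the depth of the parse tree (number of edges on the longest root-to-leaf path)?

[B [B [B [C [D r]]] | [C [D p]]] | [C [C [C [D r]] & [D r]] & [D p]]]

5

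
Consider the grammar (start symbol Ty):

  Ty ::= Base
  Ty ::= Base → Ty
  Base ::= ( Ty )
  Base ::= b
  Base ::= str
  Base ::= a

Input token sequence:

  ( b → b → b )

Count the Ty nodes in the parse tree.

[Ty [Base ( [Ty [Base b] → [Ty [Base b] → [Ty [Base b]]]] )]]

4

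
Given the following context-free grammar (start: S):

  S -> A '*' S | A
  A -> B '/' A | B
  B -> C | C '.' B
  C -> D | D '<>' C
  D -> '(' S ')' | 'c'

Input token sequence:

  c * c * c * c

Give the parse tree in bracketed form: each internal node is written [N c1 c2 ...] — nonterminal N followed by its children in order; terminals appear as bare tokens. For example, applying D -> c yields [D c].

[S [A [B [C [D c]]]] * [S [A [B [C [D c]]]] * [S [A [B [C [D c]]]] * [S [A [B [C [D c]]]]]]]]

S
A * S
B * S
C * S
D * S
c * S
c * A * S
c * B * S
c * C * S
c * D * S
c * c * S
c * c * A * S
c * c * B * S
c * c * C * S
c * c * D * S
c * c * c * S
c * c * c * A
c * c * c * B
c * c * c * C
c * c * c * D
c * c * c * c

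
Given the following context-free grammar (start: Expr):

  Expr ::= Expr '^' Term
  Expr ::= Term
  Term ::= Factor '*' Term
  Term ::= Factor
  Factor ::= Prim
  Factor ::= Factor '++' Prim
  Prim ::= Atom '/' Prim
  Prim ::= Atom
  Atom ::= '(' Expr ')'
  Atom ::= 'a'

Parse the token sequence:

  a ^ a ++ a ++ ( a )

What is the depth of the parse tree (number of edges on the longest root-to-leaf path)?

[Expr [Expr [Term [Factor [Prim [Atom a]]]]] ^ [Term [Factor [Factor [Factor [Prim [Atom a]]] ++ [Prim [Atom a]]] ++ [Prim [Atom ( [Expr [Term [Factor [Prim [Atom a]]]]] )]]]]]

10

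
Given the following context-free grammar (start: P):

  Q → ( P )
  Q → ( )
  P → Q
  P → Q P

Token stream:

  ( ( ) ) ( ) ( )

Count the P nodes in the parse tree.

4

[P [Q ( [P [Q ( )]] )] [P [Q ( )] [P [Q ( )]]]]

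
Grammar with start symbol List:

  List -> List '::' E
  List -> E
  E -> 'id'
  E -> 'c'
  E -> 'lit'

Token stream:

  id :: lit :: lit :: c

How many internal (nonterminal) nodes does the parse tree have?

[List [List [List [List [E id]] :: [E lit]] :: [E lit]] :: [E c]]

8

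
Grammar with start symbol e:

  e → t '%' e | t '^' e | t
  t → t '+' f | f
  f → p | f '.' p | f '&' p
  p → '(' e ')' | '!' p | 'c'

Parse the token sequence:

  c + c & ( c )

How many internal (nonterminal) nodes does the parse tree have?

13

[e [t [t [f [p c]]] + [f [f [p c]] & [p ( [e [t [f [p c]]]] )]]]]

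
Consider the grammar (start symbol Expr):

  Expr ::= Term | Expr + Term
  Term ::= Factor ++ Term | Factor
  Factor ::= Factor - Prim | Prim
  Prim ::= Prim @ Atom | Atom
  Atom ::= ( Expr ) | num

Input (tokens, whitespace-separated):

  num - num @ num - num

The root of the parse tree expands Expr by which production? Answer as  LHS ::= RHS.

Expr ::= Term

[Expr [Term [Factor [Factor [Factor [Prim [Atom num]]] - [Prim [Prim [Atom num]] @ [Atom num]]] - [Prim [Atom num]]]]]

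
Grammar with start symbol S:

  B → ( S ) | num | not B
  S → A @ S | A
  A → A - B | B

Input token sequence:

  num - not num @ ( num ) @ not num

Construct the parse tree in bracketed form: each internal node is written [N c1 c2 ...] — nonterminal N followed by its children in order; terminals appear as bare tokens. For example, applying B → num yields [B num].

S
A @ S
A - B @ S
B - B @ S
num - B @ S
num - not B @ S
num - not num @ S
num - not num @ A @ S
num - not num @ B @ S
num - not num @ ( S ) @ S
num - not num @ ( A ) @ S
num - not num @ ( B ) @ S
num - not num @ ( num ) @ S
num - not num @ ( num ) @ A
num - not num @ ( num ) @ B
num - not num @ ( num ) @ not B
num - not num @ ( num ) @ not num

[S [A [A [B num]] - [B not [B num]]] @ [S [A [B ( [S [A [B num]]] )]] @ [S [A [B not [B num]]]]]]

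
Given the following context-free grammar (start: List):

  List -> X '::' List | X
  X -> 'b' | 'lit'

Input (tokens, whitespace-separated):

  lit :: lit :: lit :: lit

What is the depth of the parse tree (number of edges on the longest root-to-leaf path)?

5

[List [X lit] :: [List [X lit] :: [List [X lit] :: [List [X lit]]]]]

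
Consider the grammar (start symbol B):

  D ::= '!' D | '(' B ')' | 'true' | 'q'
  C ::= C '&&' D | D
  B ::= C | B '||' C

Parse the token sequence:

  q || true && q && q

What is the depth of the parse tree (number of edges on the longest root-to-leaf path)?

5

[B [B [C [D q]]] || [C [C [C [D true]] && [D q]] && [D q]]]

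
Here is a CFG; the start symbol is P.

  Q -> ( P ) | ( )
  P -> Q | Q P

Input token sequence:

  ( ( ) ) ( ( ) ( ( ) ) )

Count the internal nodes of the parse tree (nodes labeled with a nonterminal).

[P [Q ( [P [Q ( )]] )] [P [Q ( [P [Q ( )] [P [Q ( [P [Q ( )]] )]]] )]]]

12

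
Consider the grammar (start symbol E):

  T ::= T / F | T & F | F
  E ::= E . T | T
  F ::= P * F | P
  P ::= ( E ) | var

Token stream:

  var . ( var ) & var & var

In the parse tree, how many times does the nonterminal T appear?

5

[E [E [T [F [P var]]]] . [T [T [T [F [P ( [E [T [F [P var]]]] )]]] & [F [P var]]] & [F [P var]]]]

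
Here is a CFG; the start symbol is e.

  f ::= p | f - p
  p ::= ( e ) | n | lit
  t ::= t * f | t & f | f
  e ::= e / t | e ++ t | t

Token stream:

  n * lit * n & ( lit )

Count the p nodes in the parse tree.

[e [t [t [t [t [f [p n]]] * [f [p lit]]] * [f [p n]]] & [f [p ( [e [t [f [p lit]]]] )]]]]

5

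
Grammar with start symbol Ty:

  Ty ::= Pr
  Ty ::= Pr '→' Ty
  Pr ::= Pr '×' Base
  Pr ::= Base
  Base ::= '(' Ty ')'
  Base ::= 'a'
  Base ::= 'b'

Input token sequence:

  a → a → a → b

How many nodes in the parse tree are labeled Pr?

4

[Ty [Pr [Base a]] → [Ty [Pr [Base a]] → [Ty [Pr [Base a]] → [Ty [Pr [Base b]]]]]]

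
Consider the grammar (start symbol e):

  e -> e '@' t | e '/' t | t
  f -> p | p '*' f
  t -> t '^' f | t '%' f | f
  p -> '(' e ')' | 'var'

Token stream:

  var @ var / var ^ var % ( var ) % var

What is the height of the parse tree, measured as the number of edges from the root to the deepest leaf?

[e [e [e [t [f [p var]]]] @ [t [f [p var]]]] / [t [t [t [t [f [p var]]] ^ [f [p var]]] % [f [p ( [e [t [f [p var]]]] )]]] % [f [p var]]]]

9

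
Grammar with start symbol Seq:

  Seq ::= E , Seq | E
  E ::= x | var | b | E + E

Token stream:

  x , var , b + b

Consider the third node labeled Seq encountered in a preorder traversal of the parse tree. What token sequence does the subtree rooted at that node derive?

[Seq [E x] , [Seq [E var] , [Seq [E [E b] + [E b]]]]]

b + b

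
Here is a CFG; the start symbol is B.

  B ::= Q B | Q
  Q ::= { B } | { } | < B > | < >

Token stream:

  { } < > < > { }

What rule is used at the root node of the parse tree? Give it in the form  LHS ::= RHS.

B ::= Q B

[B [Q { }] [B [Q < >] [B [Q < >] [B [Q { }]]]]]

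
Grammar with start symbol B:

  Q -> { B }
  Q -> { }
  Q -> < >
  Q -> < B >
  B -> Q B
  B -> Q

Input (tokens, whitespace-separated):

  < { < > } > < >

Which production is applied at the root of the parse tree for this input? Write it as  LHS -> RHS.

[B [Q < [B [Q { [B [Q < >]] }]] >] [B [Q < >]]]

B -> Q B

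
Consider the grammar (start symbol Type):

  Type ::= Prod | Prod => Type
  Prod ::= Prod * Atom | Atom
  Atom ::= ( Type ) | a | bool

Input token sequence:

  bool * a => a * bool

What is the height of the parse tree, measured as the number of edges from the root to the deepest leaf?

[Type [Prod [Prod [Atom bool]] * [Atom a]] => [Type [Prod [Prod [Atom a]] * [Atom bool]]]]

5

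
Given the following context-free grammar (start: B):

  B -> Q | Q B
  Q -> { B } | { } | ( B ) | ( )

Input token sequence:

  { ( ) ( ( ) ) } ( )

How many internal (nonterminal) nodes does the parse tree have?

[B [Q { [B [Q ( )] [B [Q ( [B [Q ( )]] )]]] }] [B [Q ( )]]]

10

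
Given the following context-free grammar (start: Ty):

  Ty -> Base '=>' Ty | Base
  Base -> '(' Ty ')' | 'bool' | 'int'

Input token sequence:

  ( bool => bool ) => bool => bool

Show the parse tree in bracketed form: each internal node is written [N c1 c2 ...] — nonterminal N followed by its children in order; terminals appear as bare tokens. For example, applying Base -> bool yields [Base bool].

[Ty [Base ( [Ty [Base bool] => [Ty [Base bool]]] )] => [Ty [Base bool] => [Ty [Base bool]]]]

Ty
Base => Ty
( Ty ) => Ty
( Base => Ty ) => Ty
( bool => Ty ) => Ty
( bool => Base ) => Ty
( bool => bool ) => Ty
( bool => bool ) => Base => Ty
( bool => bool ) => bool => Ty
( bool => bool ) => bool => Base
( bool => bool ) => bool => bool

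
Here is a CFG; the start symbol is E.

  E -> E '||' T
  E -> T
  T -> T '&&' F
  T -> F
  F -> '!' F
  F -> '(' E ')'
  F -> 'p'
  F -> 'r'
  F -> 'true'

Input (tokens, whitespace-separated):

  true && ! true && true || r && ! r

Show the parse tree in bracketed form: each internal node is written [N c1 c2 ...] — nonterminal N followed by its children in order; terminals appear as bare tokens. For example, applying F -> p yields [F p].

[E [E [T [T [T [F true]] && [F ! [F true]]] && [F true]]] || [T [T [F r]] && [F ! [F r]]]]

E
E || T
T || T
T && F || T
T && F && F || T
F && F && F || T
true && F && F || T
true && ! F && F || T
true && ! true && F || T
true && ! true && true || T
true && ! true && true || T && F
true && ! true && true || F && F
true && ! true && true || r && F
true && ! true && true || r && ! F
true && ! true && true || r && ! r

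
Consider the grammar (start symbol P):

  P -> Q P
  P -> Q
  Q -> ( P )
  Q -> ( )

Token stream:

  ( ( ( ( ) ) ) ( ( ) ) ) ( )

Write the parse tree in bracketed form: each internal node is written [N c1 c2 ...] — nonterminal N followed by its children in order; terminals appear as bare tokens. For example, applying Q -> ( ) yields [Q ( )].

P
Q P
( P ) P
( Q P ) P
( ( P ) P ) P
( ( Q ) P ) P
( ( ( P ) ) P ) P
( ( ( Q ) ) P ) P
( ( ( ( ) ) ) P ) P
( ( ( ( ) ) ) Q ) P
( ( ( ( ) ) ) ( P ) ) P
( ( ( ( ) ) ) ( Q ) ) P
( ( ( ( ) ) ) ( ( ) ) ) P
( ( ( ( ) ) ) ( ( ) ) ) Q
( ( ( ( ) ) ) ( ( ) ) ) ( )

[P [Q ( [P [Q ( [P [Q ( [P [Q ( )]] )]] )] [P [Q ( [P [Q ( )]] )]]] )] [P [Q ( )]]]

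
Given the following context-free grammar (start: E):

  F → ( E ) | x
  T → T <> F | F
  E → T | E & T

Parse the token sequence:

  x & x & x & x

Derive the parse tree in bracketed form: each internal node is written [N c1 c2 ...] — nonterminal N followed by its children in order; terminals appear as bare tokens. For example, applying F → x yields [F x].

E
E & T
E & T & T
E & T & T & T
T & T & T & T
F & T & T & T
x & T & T & T
x & F & T & T
x & x & T & T
x & x & F & T
x & x & x & T
x & x & x & F
x & x & x & x

[E [E [E [E [T [F x]]] & [T [F x]]] & [T [F x]]] & [T [F x]]]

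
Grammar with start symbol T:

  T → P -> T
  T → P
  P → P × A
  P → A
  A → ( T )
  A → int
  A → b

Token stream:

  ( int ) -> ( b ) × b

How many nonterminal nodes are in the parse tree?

[T [P [A ( [T [P [A int]]] )]] -> [T [P [P [A ( [T [P [A b]]] )]] × [A b]]]]

14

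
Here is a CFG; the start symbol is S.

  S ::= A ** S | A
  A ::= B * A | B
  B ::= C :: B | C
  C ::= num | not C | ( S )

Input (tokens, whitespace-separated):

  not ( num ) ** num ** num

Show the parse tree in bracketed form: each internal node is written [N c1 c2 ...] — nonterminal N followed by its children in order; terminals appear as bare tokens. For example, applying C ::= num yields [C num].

[S [A [B [C not [C ( [S [A [B [C num]]]] )]]]] ** [S [A [B [C num]]] ** [S [A [B [C num]]]]]]

S
A ** S
B ** S
C ** S
not C ** S
not ( S ) ** S
not ( A ) ** S
not ( B ) ** S
not ( C ) ** S
not ( num ) ** S
not ( num ) ** A ** S
not ( num ) ** B ** S
not ( num ) ** C ** S
not ( num ) ** num ** S
not ( num ) ** num ** A
not ( num ) ** num ** B
not ( num ) ** num ** C
not ( num ) ** num ** num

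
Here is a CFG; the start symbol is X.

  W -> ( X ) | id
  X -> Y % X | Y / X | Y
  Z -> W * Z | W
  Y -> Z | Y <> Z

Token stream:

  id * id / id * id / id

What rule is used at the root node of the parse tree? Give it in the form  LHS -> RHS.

[X [Y [Z [W id] * [Z [W id]]]] / [X [Y [Z [W id] * [Z [W id]]]] / [X [Y [Z [W id]]]]]]

X -> Y / X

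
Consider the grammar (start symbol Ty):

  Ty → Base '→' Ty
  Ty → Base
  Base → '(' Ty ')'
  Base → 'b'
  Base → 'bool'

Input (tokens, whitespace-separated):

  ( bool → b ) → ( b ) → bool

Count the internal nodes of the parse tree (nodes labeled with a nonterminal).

[Ty [Base ( [Ty [Base bool] → [Ty [Base b]]] )] → [Ty [Base ( [Ty [Base b]] )] → [Ty [Base bool]]]]

12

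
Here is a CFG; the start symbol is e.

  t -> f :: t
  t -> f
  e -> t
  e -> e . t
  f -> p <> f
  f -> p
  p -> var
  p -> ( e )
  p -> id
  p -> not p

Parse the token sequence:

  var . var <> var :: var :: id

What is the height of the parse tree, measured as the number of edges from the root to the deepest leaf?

6

[e [e [t [f [p var]]]] . [t [f [p var] <> [f [p var]]] :: [t [f [p var]] :: [t [f [p id]]]]]]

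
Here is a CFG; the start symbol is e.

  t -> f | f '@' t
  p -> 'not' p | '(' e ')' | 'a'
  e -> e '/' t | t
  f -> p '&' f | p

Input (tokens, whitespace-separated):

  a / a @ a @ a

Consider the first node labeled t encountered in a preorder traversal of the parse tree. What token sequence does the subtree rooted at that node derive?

[e [e [t [f [p a]]]] / [t [f [p a]] @ [t [f [p a]] @ [t [f [p a]]]]]]

a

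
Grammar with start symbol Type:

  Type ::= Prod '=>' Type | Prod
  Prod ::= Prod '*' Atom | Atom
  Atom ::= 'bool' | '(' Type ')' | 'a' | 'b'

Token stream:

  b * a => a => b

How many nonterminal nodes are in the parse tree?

11

[Type [Prod [Prod [Atom b]] * [Atom a]] => [Type [Prod [Atom a]] => [Type [Prod [Atom b]]]]]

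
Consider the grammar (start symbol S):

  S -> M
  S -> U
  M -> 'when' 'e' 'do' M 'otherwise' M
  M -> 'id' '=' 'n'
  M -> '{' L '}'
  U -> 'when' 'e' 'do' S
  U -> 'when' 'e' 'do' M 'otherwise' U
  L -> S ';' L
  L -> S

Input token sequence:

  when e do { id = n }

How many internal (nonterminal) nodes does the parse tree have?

[S [U when e do [S [M { [L [S [M id = n]]] }]]]]

7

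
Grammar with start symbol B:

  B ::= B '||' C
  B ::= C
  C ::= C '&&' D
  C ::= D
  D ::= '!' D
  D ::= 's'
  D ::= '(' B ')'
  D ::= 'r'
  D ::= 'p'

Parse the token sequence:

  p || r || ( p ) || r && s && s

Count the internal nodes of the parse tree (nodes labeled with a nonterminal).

19

[B [B [B [B [C [D p]]] || [C [D r]]] || [C [D ( [B [C [D p]]] )]]] || [C [C [C [D r]] && [D s]] && [D s]]]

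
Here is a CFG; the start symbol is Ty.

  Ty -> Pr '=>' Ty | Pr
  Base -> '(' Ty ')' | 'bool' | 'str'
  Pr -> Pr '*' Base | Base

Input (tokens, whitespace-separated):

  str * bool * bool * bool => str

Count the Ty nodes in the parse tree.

[Ty [Pr [Pr [Pr [Pr [Base str]] * [Base bool]] * [Base bool]] * [Base bool]] => [Ty [Pr [Base str]]]]

2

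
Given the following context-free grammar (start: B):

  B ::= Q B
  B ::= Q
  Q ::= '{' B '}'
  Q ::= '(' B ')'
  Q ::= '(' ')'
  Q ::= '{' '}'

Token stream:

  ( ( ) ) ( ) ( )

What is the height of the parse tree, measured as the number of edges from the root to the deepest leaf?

[B [Q ( [B [Q ( )]] )] [B [Q ( )] [B [Q ( )]]]]

4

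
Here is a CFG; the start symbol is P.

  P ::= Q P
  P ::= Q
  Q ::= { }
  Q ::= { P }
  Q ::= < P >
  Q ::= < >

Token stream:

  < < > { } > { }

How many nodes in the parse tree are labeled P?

[P [Q < [P [Q < >] [P [Q { }]]] >] [P [Q { }]]]

4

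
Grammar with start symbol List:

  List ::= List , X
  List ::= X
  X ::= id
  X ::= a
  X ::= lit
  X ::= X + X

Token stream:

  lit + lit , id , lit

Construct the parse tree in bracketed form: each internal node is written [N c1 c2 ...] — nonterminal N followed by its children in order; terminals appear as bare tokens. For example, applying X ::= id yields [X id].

[List [List [List [X [X lit] + [X lit]]] , [X id]] , [X lit]]

List
List , X
List , X , X
X , X , X
X + X , X , X
lit + X , X , X
lit + lit , X , X
lit + lit , id , X
lit + lit , id , lit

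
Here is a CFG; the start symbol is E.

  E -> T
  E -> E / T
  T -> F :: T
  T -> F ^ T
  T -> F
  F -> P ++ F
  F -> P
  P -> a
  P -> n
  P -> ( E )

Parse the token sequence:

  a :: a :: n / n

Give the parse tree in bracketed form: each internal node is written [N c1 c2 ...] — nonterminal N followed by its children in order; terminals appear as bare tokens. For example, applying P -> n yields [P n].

[E [E [T [F [P a]] :: [T [F [P a]] :: [T [F [P n]]]]]] / [T [F [P n]]]]

E
E / T
T / T
F :: T / T
P :: T / T
a :: T / T
a :: F :: T / T
a :: P :: T / T
a :: a :: T / T
a :: a :: F / T
a :: a :: P / T
a :: a :: n / T
a :: a :: n / F
a :: a :: n / P
a :: a :: n / n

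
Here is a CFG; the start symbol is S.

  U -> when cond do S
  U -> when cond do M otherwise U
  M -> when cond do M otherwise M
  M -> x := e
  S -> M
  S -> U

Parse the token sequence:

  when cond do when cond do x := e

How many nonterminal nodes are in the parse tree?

[S [U when cond do [S [U when cond do [S [M x := e]]]]]]

6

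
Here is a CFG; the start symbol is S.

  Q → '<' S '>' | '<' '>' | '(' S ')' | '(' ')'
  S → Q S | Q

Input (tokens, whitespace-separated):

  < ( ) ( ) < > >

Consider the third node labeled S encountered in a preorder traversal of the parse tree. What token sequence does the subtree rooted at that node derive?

( ) < >

[S [Q < [S [Q ( )] [S [Q ( )] [S [Q < >]]]] >]]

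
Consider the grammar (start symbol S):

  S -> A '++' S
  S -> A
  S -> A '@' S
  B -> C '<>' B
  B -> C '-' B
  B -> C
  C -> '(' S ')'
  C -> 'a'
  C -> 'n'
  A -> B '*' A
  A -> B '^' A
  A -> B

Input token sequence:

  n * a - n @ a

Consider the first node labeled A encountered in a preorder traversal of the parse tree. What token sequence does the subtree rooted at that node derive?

n * a - n

[S [A [B [C n]] * [A [B [C a] - [B [C n]]]]] @ [S [A [B [C a]]]]]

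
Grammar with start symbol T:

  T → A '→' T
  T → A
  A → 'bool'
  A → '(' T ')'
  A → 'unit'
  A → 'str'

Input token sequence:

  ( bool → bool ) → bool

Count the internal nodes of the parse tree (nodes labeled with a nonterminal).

8

[T [A ( [T [A bool] → [T [A bool]]] )] → [T [A bool]]]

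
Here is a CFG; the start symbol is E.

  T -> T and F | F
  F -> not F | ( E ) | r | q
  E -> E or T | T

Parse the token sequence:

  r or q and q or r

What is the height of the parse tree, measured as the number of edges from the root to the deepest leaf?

[E [E [E [T [F r]]] or [T [T [F q]] and [F q]]] or [T [F r]]]

5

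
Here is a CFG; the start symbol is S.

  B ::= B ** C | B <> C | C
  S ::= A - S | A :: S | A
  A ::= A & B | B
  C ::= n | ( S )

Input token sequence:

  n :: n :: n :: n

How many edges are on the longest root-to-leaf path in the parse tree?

7

[S [A [B [C n]]] :: [S [A [B [C n]]] :: [S [A [B [C n]]] :: [S [A [B [C n]]]]]]]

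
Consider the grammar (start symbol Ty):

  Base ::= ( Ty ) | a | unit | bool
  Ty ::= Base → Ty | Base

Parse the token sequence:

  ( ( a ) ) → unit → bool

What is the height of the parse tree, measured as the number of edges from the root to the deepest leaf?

[Ty [Base ( [Ty [Base ( [Ty [Base a]] )]] )] → [Ty [Base unit] → [Ty [Base bool]]]]

6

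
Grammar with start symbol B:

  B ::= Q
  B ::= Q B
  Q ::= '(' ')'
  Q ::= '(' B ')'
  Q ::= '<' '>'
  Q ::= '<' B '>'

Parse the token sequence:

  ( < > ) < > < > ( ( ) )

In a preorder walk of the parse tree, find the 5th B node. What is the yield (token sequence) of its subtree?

[B [Q ( [B [Q < >]] )] [B [Q < >] [B [Q < >] [B [Q ( [B [Q ( )]] )]]]]]

( ( ) )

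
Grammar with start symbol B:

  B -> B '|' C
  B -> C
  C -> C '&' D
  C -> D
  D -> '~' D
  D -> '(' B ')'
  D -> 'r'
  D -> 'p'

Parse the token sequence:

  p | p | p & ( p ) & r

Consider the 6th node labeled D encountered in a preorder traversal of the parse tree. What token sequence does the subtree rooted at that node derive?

r

[B [B [B [C [D p]]] | [C [D p]]] | [C [C [C [D p]] & [D ( [B [C [D p]]] )]] & [D r]]]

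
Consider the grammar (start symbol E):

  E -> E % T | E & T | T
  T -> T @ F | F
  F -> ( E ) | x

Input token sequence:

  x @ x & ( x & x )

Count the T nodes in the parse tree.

[E [E [T [T [F x]] @ [F x]]] & [T [F ( [E [E [T [F x]]] & [T [F x]]] )]]]

5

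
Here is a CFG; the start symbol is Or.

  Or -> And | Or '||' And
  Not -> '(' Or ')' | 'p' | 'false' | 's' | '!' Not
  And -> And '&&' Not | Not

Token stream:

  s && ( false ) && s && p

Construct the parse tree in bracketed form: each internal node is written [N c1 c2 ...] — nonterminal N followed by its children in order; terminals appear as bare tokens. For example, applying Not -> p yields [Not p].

Or
And
And && Not
And && Not && Not
And && Not && Not && Not
Not && Not && Not && Not
s && Not && Not && Not
s && ( Or ) && Not && Not
s && ( And ) && Not && Not
s && ( Not ) && Not && Not
s && ( false ) && Not && Not
s && ( false ) && s && Not
s && ( false ) && s && p

[Or [And [And [And [And [Not s]] && [Not ( [Or [And [Not false]]] )]] && [Not s]] && [Not p]]]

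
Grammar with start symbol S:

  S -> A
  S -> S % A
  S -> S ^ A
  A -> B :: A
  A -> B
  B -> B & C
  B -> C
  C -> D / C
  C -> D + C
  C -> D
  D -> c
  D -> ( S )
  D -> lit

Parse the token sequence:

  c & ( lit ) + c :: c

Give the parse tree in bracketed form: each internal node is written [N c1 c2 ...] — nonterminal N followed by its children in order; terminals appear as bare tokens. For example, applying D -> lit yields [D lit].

[S [A [B [B [C [D c]]] & [C [D ( [S [A [B [C [D lit]]]]] )] + [C [D c]]]] :: [A [B [C [D c]]]]]]

S
A
B :: A
B & C :: A
C & C :: A
D & C :: A
c & C :: A
c & D + C :: A
c & ( S ) + C :: A
c & ( A ) + C :: A
c & ( B ) + C :: A
c & ( C ) + C :: A
c & ( D ) + C :: A
c & ( lit ) + C :: A
c & ( lit ) + D :: A
c & ( lit ) + c :: A
c & ( lit ) + c :: B
c & ( lit ) + c :: C
c & ( lit ) + c :: D
c & ( lit ) + c :: c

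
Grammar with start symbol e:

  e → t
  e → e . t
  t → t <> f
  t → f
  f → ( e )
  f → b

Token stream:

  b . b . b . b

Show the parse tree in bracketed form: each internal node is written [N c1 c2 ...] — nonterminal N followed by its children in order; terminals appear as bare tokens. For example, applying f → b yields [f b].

[e [e [e [e [t [f b]]] . [t [f b]]] . [t [f b]]] . [t [f b]]]

e
e . t
e . t . t
e . t . t . t
t . t . t . t
f . t . t . t
b . t . t . t
b . f . t . t
b . b . t . t
b . b . f . t
b . b . b . t
b . b . b . f
b . b . b . b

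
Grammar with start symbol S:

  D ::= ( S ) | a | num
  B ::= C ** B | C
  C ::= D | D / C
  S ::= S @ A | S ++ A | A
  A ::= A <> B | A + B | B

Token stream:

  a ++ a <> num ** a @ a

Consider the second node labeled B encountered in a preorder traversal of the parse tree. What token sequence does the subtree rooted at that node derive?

[S [S [S [A [B [C [D a]]]]] ++ [A [A [B [C [D a]]]] <> [B [C [D num]] ** [B [C [D a]]]]]] @ [A [B [C [D a]]]]]

a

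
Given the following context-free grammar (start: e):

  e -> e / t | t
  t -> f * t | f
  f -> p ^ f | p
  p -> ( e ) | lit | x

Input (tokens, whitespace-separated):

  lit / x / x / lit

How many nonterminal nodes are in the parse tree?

[e [e [e [e [t [f [p lit]]]] / [t [f [p x]]]] / [t [f [p x]]]] / [t [f [p lit]]]]

16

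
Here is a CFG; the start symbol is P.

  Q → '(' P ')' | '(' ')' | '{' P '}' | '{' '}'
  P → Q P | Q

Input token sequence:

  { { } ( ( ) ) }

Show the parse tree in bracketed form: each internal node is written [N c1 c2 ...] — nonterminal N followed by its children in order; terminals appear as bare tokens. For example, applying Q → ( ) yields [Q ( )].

[P [Q { [P [Q { }] [P [Q ( [P [Q ( )]] )]]] }]]

P
Q
{ P }
{ Q P }
{ { } P }
{ { } Q }
{ { } ( P ) }
{ { } ( Q ) }
{ { } ( ( ) ) }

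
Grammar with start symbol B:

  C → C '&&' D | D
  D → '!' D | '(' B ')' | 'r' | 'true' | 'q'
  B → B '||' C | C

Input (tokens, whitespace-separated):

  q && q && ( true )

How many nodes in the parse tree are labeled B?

[B [C [C [C [D q]] && [D q]] && [D ( [B [C [D true]]] )]]]

2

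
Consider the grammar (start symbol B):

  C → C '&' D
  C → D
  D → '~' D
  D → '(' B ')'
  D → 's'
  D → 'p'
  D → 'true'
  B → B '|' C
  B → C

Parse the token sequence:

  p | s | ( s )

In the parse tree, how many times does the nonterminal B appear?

[B [B [B [C [D p]]] | [C [D s]]] | [C [D ( [B [C [D s]]] )]]]

4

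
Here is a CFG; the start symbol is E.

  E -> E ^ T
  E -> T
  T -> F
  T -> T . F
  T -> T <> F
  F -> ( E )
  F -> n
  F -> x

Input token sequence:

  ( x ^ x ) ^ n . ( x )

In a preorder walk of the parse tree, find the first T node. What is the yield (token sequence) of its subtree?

( x ^ x )

[E [E [T [F ( [E [E [T [F x]]] ^ [T [F x]]] )]]] ^ [T [T [F n]] . [F ( [E [T [F x]]] )]]]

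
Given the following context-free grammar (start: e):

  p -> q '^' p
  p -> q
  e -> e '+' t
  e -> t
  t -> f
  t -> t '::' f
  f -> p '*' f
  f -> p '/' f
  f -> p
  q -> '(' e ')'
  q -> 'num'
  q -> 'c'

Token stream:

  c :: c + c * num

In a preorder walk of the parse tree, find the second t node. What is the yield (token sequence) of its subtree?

c

[e [e [t [t [f [p [q c]]]] :: [f [p [q c]]]]] + [t [f [p [q c]] * [f [p [q num]]]]]]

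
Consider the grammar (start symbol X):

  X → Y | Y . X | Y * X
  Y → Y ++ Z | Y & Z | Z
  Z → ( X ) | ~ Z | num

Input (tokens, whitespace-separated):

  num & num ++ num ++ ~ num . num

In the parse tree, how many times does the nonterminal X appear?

[X [Y [Y [Y [Y [Z num]] & [Z num]] ++ [Z num]] ++ [Z ~ [Z num]]] . [X [Y [Z num]]]]

2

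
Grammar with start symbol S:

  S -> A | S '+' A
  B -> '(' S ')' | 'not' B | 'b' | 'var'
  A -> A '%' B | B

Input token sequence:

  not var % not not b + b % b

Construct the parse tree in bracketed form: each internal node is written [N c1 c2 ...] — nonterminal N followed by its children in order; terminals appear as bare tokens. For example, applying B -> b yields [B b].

[S [S [A [A [B not [B var]]] % [B not [B not [B b]]]]] + [A [A [B b]] % [B b]]]

S
S + A
A + A
A % B + A
B % B + A
not B % B + A
not var % B + A
not var % not B + A
not var % not not B + A
not var % not not b + A
not var % not not b + A % B
not var % not not b + B % B
not var % not not b + b % B
not var % not not b + b % b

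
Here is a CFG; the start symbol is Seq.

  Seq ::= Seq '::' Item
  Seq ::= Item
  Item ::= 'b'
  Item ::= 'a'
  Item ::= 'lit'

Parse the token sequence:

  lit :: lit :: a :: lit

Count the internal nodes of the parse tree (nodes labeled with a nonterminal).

8

[Seq [Seq [Seq [Seq [Item lit]] :: [Item lit]] :: [Item a]] :: [Item lit]]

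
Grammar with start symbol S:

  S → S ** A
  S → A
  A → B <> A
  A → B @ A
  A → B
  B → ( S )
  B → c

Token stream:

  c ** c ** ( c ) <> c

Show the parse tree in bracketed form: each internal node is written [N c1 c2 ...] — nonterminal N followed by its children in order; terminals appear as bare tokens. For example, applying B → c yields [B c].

[S [S [S [A [B c]]] ** [A [B c]]] ** [A [B ( [S [A [B c]]] )] <> [A [B c]]]]

S
S ** A
S ** A ** A
A ** A ** A
B ** A ** A
c ** A ** A
c ** B ** A
c ** c ** A
c ** c ** B <> A
c ** c ** ( S ) <> A
c ** c ** ( A ) <> A
c ** c ** ( B ) <> A
c ** c ** ( c ) <> A
c ** c ** ( c ) <> B
c ** c ** ( c ) <> c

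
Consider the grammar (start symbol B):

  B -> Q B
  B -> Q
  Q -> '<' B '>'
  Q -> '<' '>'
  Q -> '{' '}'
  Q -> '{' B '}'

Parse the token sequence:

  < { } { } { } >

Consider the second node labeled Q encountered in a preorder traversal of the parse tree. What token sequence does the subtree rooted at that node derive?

{ }

[B [Q < [B [Q { }] [B [Q { }] [B [Q { }]]]] >]]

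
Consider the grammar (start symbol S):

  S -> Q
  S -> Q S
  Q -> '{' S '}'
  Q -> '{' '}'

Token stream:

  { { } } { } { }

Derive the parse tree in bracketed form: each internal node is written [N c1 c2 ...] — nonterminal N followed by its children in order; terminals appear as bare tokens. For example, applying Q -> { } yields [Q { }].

[S [Q { [S [Q { }]] }] [S [Q { }] [S [Q { }]]]]

S
Q S
{ S } S
{ Q } S
{ { } } S
{ { } } Q S
{ { } } { } S
{ { } } { } Q
{ { } } { } { }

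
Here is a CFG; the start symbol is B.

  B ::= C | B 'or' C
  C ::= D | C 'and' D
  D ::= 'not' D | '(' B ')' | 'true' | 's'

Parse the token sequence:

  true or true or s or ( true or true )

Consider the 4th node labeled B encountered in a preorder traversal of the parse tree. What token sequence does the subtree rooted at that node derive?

true

[B [B [B [B [C [D true]]] or [C [D true]]] or [C [D s]]] or [C [D ( [B [B [C [D true]]] or [C [D true]]] )]]]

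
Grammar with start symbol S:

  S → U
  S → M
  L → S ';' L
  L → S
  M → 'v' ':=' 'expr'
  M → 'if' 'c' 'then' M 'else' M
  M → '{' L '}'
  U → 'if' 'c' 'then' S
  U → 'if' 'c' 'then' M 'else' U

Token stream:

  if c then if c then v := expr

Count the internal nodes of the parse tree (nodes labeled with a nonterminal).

6

[S [U if c then [S [U if c then [S [M v := expr]]]]]]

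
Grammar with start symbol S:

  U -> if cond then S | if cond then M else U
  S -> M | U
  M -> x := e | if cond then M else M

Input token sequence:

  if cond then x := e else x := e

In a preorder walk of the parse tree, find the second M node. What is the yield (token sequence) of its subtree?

[S [M if cond then [M x := e] else [M x := e]]]

x := e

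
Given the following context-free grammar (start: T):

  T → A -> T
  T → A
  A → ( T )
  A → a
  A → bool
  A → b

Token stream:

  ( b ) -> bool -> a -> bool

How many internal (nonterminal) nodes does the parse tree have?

[T [A ( [T [A b]] )] -> [T [A bool] -> [T [A a] -> [T [A bool]]]]]

10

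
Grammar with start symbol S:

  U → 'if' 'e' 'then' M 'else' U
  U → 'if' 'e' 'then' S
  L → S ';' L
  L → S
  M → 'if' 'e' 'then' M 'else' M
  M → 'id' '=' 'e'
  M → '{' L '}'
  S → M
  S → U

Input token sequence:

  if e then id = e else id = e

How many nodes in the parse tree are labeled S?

[S [M if e then [M id = e] else [M id = e]]]

1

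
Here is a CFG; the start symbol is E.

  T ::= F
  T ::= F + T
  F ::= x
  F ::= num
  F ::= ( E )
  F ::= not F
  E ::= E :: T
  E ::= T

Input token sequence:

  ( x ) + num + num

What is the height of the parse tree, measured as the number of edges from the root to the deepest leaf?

6

[E [T [F ( [E [T [F x]]] )] + [T [F num] + [T [F num]]]]]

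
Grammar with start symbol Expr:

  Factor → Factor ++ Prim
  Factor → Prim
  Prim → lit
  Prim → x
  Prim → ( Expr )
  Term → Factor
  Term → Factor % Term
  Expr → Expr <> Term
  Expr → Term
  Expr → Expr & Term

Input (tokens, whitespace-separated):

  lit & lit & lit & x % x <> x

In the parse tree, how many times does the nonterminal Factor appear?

[Expr [Expr [Expr [Expr [Expr [Term [Factor [Prim lit]]]] & [Term [Factor [Prim lit]]]] & [Term [Factor [Prim lit]]]] & [Term [Factor [Prim x]] % [Term [Factor [Prim x]]]]] <> [Term [Factor [Prim x]]]]

6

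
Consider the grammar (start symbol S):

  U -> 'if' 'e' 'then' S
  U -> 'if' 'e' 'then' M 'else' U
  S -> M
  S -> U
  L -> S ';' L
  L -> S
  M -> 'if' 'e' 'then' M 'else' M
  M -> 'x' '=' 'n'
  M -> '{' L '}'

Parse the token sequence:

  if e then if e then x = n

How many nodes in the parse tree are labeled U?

[S [U if e then [S [U if e then [S [M x = n]]]]]]

2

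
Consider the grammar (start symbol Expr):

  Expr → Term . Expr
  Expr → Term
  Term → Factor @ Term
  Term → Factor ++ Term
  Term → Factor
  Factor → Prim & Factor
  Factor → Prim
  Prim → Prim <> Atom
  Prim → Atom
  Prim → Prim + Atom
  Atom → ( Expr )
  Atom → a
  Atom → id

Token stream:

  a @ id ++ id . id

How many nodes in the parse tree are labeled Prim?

[Expr [Term [Factor [Prim [Atom a]]] @ [Term [Factor [Prim [Atom id]]] ++ [Term [Factor [Prim [Atom id]]]]]] . [Expr [Term [Factor [Prim [Atom id]]]]]]

4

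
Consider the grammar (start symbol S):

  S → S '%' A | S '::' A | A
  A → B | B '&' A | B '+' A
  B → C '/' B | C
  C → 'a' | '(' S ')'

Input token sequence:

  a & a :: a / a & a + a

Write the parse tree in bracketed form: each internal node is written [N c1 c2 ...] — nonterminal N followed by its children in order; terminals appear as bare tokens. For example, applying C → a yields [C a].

S
S :: A
A :: A
B & A :: A
C & A :: A
a & A :: A
a & B :: A
a & C :: A
a & a :: A
a & a :: B & A
a & a :: C / B & A
a & a :: a / B & A
a & a :: a / C & A
a & a :: a / a & A
a & a :: a / a & B + A
a & a :: a / a & C + A
a & a :: a / a & a + A
a & a :: a / a & a + B
a & a :: a / a & a + C
a & a :: a / a & a + a

[S [S [A [B [C a]] & [A [B [C a]]]]] :: [A [B [C a] / [B [C a]]] & [A [B [C a]] + [A [B [C a]]]]]]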